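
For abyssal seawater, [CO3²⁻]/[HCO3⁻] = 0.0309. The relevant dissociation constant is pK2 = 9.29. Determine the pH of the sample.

pH = 7.78

From K2 = [H⁺][CO3²⁻]/[HCO3⁻]:  pH = pK2 + log₁₀([CO3²⁻]/[HCO3⁻])
log₁₀(0.0309) = -1.510
pH = 9.29 + (-1.510) = 7.78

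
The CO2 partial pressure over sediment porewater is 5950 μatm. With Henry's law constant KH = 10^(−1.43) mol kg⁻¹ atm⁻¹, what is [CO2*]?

KH = 10^(−1.43) = 3.715×10^-2 mol kg⁻¹ atm⁻¹
[CO2*] = KH · pCO2 = 3.715×10^-2 × 5950×10^-6 atm = 2.21×10^-4 mol/kg

[CO2*] = 221 μmol/kg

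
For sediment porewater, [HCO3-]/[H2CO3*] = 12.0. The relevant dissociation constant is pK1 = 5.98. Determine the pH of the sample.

pH = 7.06

From K1 = [H⁺][HCO3-]/[H2CO3*]:  pH = pK1 + log₁₀([HCO3-]/[H2CO3*])
log₁₀(12.0) = +1.079
pH = 5.98 + (+1.079) = 7.06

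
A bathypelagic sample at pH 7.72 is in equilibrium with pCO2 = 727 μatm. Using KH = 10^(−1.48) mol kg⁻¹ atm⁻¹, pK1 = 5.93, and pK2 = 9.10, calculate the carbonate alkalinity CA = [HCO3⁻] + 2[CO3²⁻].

CA = 1.61 mmol/kg

[CO2*] = KH · pCO2 = 10^(−1.48) × 727×10^-6 = 2.407×10^-5 mol/kg
α₀ = 1/(1 + K1/[H⁺] + K1K2/[H⁺]²) = 1/(1 + 10^+1.79 + 10^+0.41) = 0.01533
DIC = [CO2*]/α₀ = 2.407×10^-5 / 0.01533 = 1.570 mmol/kg
CA = (α₁ + 2α₂)·DIC = (0.9453 + 2×0.03941) × 1.570 = 1.61 mmol/kg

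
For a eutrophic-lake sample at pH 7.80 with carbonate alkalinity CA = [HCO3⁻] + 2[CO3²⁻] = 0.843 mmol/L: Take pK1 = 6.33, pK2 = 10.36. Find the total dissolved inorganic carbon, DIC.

DIC = 0.869 mmol/L

CA = [HCO3⁻] + 2[CO3²⁻] = (α₁ + 2α₂)·DIC
At pH 7.80: [H⁺]/K1 = 10^-1.47 = 0.033884, K2/[H⁺] = 10^-2.56 = 0.0027542
α₁ = 1/(1 + 0.033884 + 0.0027542) = 1/1.0366 = 0.9647; α₂ = α₁·K2/[H⁺] = 0.002657
α₁ + 2α₂ = 0.9700
DIC = CA / (α₁ + 2α₂) = 0.843 / 0.9700 = 0.869 mmol/L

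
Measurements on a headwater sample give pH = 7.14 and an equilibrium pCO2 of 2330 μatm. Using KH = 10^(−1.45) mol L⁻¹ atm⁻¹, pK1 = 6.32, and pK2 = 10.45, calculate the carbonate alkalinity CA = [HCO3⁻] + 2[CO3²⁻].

CA = 0.547 mmol/L

[CO2*] = KH · pCO2 = 10^(−1.45) × 2330×10^-6 = 8.267×10^-5 mol/L
α₀ = 1/(1 + K1/[H⁺] + K1K2/[H⁺]²) = 1/(1 + 10^+0.82 + 10^-2.49) = 0.1314
DIC = [CO2*]/α₀ = 8.267×10^-5 / 0.1314 = 0.6291 mmol/L
CA = (α₁ + 2α₂)·DIC = (0.8682 + 2×0.0004252) × 0.6291 = 0.547 mmol/L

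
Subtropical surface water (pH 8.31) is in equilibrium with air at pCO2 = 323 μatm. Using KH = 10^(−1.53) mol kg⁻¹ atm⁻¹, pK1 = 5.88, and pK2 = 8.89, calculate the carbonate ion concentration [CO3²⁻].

[CO2*] = KH · pCO2 = 10^(−1.53) × 323×10^-6 = 9.532×10^-6 mol/kg
α₀ = 1/(1 + K1/[H⁺] + K1K2/[H⁺]²) = 1/(1 + 10^+2.43 + 10^+1.85) = 0.002933
DIC = [CO2*]/α₀ = 9.532×10^-6 / 0.002933 = 3.250 mmol/kg
[CO3²⁻] = α₂·DIC; α₂ = 0.2076, so [CO3²⁻] = 0.2076 × 3.250 = 0.675 mmol/kg

[CO3²⁻] = 0.675 mmol/kg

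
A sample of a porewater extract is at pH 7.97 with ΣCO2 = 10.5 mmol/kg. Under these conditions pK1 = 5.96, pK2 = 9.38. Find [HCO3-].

[HCO3⁻] = 10.0 mmol/kg

α₁ = 1 / (1 + [H⁺]/K1 + K2/[H⁺]) = 1 / (1 + 10^-2.01 + 10^-1.41)
   = 1 / (1 + 0.0097724 + 0.038905) = 1/1.0487 = 0.9536
[HCO3⁻] = α₁ × DIC = 0.9536 × 10.5 = 10.0 mmol/kg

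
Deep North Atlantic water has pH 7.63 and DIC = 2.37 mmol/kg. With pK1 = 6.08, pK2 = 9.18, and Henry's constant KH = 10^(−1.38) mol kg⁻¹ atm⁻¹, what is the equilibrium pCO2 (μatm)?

α₀ = 1 / (1 + K1/[H⁺] + K1K2/[H⁺]²) = 1 / (1 + 10^+1.55 + 10^+0.00)
   = 1 / (1 + 35.481 + 1.0000) = 1/37.481 = 0.02668
[CO2*] = α₀ × DIC = 0.02668 × 2.37 = 0.06323 mmol/kg
pCO2 = [CO2*]/KH = 6.323×10^-5 / 4.169×10^-2 = 1520 μatm

pCO2 = 1520 μatm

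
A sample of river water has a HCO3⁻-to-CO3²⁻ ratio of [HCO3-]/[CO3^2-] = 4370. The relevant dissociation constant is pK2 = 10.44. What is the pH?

pH = 6.80

From K2 = [H⁺][CO3^2-]/[HCO3-]:  pH = pK2 − log₁₀([HCO3-]/[CO3^2-])
log₁₀(4370) = +3.640
pH = 10.44 − (+3.640) = 6.80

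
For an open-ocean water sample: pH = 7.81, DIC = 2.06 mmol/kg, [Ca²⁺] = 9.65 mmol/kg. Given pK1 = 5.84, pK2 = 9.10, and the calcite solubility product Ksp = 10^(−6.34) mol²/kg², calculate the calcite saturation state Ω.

Ω = 2.10

α₂ = 1 / (1 + [H⁺]/K2 + [H⁺]²/(K1K2)) = 1 / (1 + 10^+1.29 + 10^-0.68)
   = 1 / (1 + 19.498 + 0.20893) = 1/20.707 = 0.04829
[CO3²⁻] = α₂ × DIC = 0.04829 × 2.06 = 0.09948 mmol/kg
Ksp = 10^(−6.34) = 4.571×10^-7
Ω = [Ca²⁺][CO3²⁻]/Ksp = (9.65×10^-3)(9.948×10^-5) / 4.571×10^-7 = 2.10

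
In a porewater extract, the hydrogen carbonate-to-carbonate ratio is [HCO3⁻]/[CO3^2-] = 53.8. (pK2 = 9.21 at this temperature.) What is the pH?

From K2 = [H⁺][CO3^2-]/[HCO3⁻]:  pH = pK2 − log₁₀([HCO3⁻]/[CO3^2-])
log₁₀(53.8) = +1.731
pH = 9.21 − (+1.731) = 7.48

pH = 7.48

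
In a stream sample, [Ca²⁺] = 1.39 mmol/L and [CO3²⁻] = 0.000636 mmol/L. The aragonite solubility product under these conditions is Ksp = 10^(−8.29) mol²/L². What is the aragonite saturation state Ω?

Ksp = 10^(−8.29) = 5.129×10^-9
Ω = [Ca²⁺][CO3²⁻]/Ksp = (1.39×10^-3)(0.000636×10^-3) / 5.129×10^-9 = 0.172

Ω = 0.172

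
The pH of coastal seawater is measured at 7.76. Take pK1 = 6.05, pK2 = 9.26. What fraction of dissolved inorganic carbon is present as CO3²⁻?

α₂ = 0.0301

α₂ = 1 / (1 + [H⁺]/K2 + [H⁺]²/(K1K2)) = 1 / (1 + 10^+1.50 + 10^-0.21)
   = 1 / (1 + 31.623 + 0.61660) = 1/33.239 = 0.03008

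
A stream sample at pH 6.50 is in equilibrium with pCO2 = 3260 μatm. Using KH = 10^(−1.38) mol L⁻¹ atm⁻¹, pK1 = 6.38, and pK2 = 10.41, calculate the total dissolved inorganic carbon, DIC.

[CO2*] = KH · pCO2 = 10^(−1.38) × 3260×10^-6 = 1.359×10^-4 mol/L
α₀ = 1/(1 + K1/[H⁺] + K1K2/[H⁺]²) = 1/(1 + 10^+0.12 + 10^-3.79) = 0.4313
DIC = [CO2*]/α₀ = 1.359×10^-4 / 0.4313 = 0.315 mmol/L

DIC = 0.315 mmol/L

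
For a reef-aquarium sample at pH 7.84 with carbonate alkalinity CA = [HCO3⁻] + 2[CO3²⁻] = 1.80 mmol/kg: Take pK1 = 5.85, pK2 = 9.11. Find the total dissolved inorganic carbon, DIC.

DIC = 1.73 mmol/kg

CA = [HCO3⁻] + 2[CO3²⁻] = (α₁ + 2α₂)·DIC
At pH 7.84: [H⁺]/K1 = 10^-1.99 = 0.010233, K2/[H⁺] = 10^-1.27 = 0.053703
α₁ = 1/(1 + 0.010233 + 0.053703) = 1/1.0639 = 0.9399; α₂ = α₁·K2/[H⁺] = 0.05048
α₁ + 2α₂ = 1.0409
DIC = CA / (α₁ + 2α₂) = 1.80 / 1.0409 = 1.73 mmol/kg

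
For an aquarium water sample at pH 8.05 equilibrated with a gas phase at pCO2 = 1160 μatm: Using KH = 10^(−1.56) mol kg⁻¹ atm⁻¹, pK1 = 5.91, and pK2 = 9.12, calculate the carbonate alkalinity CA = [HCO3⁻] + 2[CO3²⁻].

CA = 5.16 mmol/kg

[CO2*] = KH · pCO2 = 10^(−1.56) × 1160×10^-6 = 3.195×10^-5 mol/kg
α₀ = 1/(1 + K1/[H⁺] + K1K2/[H⁺]²) = 1/(1 + 10^+2.14 + 10^+1.07) = 0.006632
DIC = [CO2*]/α₀ = 3.195×10^-5 / 0.006632 = 4.818 mmol/kg
CA = (α₁ + 2α₂)·DIC = (0.9155 + 2×0.07792) × 4.818 = 5.16 mmol/kg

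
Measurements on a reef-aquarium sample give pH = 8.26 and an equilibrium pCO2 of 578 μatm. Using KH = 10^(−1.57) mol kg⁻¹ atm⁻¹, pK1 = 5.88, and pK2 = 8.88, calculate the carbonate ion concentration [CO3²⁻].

[CO2*] = KH · pCO2 = 10^(−1.57) × 578×10^-6 = 1.556×10^-5 mol/kg
α₀ = 1/(1 + K1/[H⁺] + K1K2/[H⁺]²) = 1/(1 + 10^+2.38 + 10^+1.76) = 0.003351
DIC = [CO2*]/α₀ = 1.556×10^-5 / 0.003351 = 4.643 mmol/kg
[CO3²⁻] = α₂·DIC; α₂ = 0.1928, so [CO3²⁻] = 0.1928 × 4.643 = 0.895 mmol/kg

[CO3²⁻] = 0.895 mmol/kg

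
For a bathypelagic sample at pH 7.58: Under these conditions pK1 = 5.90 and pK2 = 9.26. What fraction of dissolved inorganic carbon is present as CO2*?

α₀ = 0.0201

α₀ = 1 / (1 + K1/[H⁺] + K1K2/[H⁺]²) = 1 / (1 + 10^+1.68 + 10^+0.00)
   = 1 / (1 + 47.863 + 1.0000) = 1/49.863 = 0.02005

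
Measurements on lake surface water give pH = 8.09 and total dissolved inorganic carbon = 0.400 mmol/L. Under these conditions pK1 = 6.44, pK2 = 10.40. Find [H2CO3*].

α₀ = 1 / (1 + K1/[H⁺] + K1K2/[H⁺]²) = 1 / (1 + 10^+1.65 + 10^-0.66)
   = 1 / (1 + 44.668 + 0.21878) = 1/45.887 = 0.02179
[CO2*] = α₀ × DIC = 0.02179 × 0.400 = 0.00872 mmol/L = 8.72 μmol/L

[CO2*] = 8.72 μmol/L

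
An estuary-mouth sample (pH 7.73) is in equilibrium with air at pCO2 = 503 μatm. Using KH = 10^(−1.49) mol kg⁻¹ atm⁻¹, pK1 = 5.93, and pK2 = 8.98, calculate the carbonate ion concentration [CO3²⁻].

[CO2*] = KH · pCO2 = 10^(−1.49) × 503×10^-6 = 1.628×10^-5 mol/kg
α₀ = 1/(1 + K1/[H⁺] + K1K2/[H⁺]²) = 1/(1 + 10^+1.80 + 10^+0.55) = 0.01478
DIC = [CO2*]/α₀ = 1.628×10^-5 / 0.01478 = 1.101 mmol/kg
[CO3²⁻] = α₂·DIC; α₂ = 0.05245, so [CO3²⁻] = 0.05245 × 1.101 = 0.0578 mmol/kg

[CO3²⁻] = 0.0578 mmol/kg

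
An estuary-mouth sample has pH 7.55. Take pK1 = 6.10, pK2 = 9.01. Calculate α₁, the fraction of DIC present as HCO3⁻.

α₁ = 1 / (1 + [H⁺]/K1 + K2/[H⁺]) = 1 / (1 + 10^-1.45 + 10^-1.46)
   = 1 / (1 + 0.035481 + 0.034674) = 1/1.0702 = 0.9344

α₁ = 0.934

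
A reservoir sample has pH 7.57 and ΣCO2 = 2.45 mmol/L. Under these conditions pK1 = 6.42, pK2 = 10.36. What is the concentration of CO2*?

α₀ = 1 / (1 + K1/[H⁺] + K1K2/[H⁺]²) = 1 / (1 + 10^+1.15 + 10^-1.64)
   = 1 / (1 + 14.125 + 0.022909) = 1/15.148 = 0.06601
[CO2*] = α₀ × DIC = 0.06601 × 2.45 = 0.162 mmol/L

[CO2*] = 0.162 mmol/L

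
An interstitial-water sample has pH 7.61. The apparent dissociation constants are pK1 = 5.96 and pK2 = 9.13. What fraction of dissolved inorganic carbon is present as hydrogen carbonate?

α₁ = 0.950

α₁ = 1 / (1 + [H⁺]/K1 + K2/[H⁺]) = 1 / (1 + 10^-1.65 + 10^-1.52)
   = 1 / (1 + 0.022387 + 0.030200) = 1/1.0526 = 0.9500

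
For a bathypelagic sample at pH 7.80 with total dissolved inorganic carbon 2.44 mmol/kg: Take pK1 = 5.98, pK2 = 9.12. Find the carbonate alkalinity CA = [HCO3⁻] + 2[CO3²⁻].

CA = 2.52 mmol/kg

CA = [HCO3⁻] + 2[CO3²⁻] = (α₁ + 2α₂)·DIC
At pH 7.80: [H⁺]/K1 = 10^-1.82 = 0.015136, K2/[H⁺] = 10^-1.32 = 0.047863
α₁ = 1/(1 + 0.015136 + 0.047863) = 1/1.0630 = 0.9407; α₂ = α₁·K2/[H⁺] = 0.04503
α₁ + 2α₂ = 1.0308
CA = 1.0308 × 2.44 = 2.52 mmol/kg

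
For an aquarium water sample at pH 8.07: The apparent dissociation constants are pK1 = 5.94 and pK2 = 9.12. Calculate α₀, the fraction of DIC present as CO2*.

α₀ = 0.00676

α₀ = 1 / (1 + K1/[H⁺] + K1K2/[H⁺]²) = 1 / (1 + 10^+2.13 + 10^+1.08)
   = 1 / (1 + 134.90 + 12.023) = 1/147.92 = 0.006760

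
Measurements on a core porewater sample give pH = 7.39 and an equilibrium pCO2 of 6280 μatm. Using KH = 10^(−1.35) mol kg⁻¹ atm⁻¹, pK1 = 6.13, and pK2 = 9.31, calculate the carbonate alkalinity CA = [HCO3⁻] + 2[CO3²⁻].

CA = 5.23 mmol/kg

[CO2*] = KH · pCO2 = 10^(−1.35) × 6280×10^-6 = 2.805×10^-4 mol/kg
α₀ = 1/(1 + K1/[H⁺] + K1K2/[H⁺]²) = 1/(1 + 10^+1.26 + 10^-0.66) = 0.05150
DIC = [CO2*]/α₀ = 2.805×10^-4 / 0.05150 = 5.446 mmol/kg
CA = (α₁ + 2α₂)·DIC = (0.9372 + 2×0.01127) × 5.446 = 5.23 mmol/kg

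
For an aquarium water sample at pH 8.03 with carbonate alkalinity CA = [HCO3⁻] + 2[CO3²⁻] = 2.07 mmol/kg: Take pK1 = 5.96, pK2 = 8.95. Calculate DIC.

CA = [HCO3⁻] + 2[CO3²⁻] = (α₁ + 2α₂)·DIC
At pH 8.03: [H⁺]/K1 = 10^-2.07 = 0.0085114, K2/[H⁺] = 10^-0.92 = 0.12023
α₁ = 1/(1 + 0.0085114 + 0.12023) = 1/1.1287 = 0.8859; α₂ = α₁·K2/[H⁺] = 0.1065
α₁ + 2α₂ = 1.0990
DIC = CA / (α₁ + 2α₂) = 2.07 / 1.0990 = 1.88 mmol/kg

DIC = 1.88 mmol/kg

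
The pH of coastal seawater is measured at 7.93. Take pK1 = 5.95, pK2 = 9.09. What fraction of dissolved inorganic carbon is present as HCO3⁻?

α₁ = 1 / (1 + [H⁺]/K1 + K2/[H⁺]) = 1 / (1 + 10^-1.98 + 10^-1.16)
   = 1 / (1 + 0.010471 + 0.069183) = 1/1.0797 = 0.9262

α₁ = 0.926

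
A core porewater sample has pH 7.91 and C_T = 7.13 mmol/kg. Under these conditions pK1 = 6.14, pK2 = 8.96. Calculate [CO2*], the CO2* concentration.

α₀ = 1 / (1 + K1/[H⁺] + K1K2/[H⁺]²) = 1 / (1 + 10^+1.77 + 10^+0.72)
   = 1 / (1 + 58.884 + 5.2481) = 1/65.132 = 0.01535
[CO2*] = α₀ × DIC = 0.01535 × 7.13 = 0.109 mmol/kg

[CO2*] = 0.109 mmol/kg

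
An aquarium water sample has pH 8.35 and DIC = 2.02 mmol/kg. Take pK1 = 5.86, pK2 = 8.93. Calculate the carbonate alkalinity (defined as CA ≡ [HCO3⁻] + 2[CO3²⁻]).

CA = [HCO3⁻] + 2[CO3²⁻] = (α₁ + 2α₂)·DIC
At pH 8.35: [H⁺]/K1 = 10^-2.49 = 0.0032359, K2/[H⁺] = 10^-0.58 = 0.26303
α₁ = 1/(1 + 0.0032359 + 0.26303) = 1/1.2663 = 0.7897; α₂ = α₁·K2/[H⁺] = 0.2077
α₁ + 2α₂ = 1.2052
CA = 1.2052 × 2.02 = 2.43 mmol/kg

CA = 2.43 mmol/kg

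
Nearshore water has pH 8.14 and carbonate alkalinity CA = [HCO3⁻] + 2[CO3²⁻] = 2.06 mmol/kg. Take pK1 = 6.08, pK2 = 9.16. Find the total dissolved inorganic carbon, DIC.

DIC = 1.91 mmol/kg

CA = [HCO3⁻] + 2[CO3²⁻] = (α₁ + 2α₂)·DIC
At pH 8.14: [H⁺]/K1 = 10^-2.06 = 0.0087096, K2/[H⁺] = 10^-1.02 = 0.095499
α₁ = 1/(1 + 0.0087096 + 0.095499) = 1/1.1042 = 0.9056; α₂ = α₁·K2/[H⁺] = 0.08649
α₁ + 2α₂ = 1.0786
DIC = CA / (α₁ + 2α₂) = 2.06 / 1.0786 = 1.91 mmol/kg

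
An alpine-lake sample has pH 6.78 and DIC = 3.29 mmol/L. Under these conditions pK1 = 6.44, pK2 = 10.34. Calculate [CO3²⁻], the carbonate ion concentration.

[CO3²⁻] = 0.622 μmol/L

α₂ = 1 / (1 + [H⁺]/K2 + [H⁺]²/(K1K2)) = 1 / (1 + 10^+3.56 + 10^+3.22)
   = 1 / (1 + 3630.8 + 1659.6) = 1/5291.4 = 0.0001890
[CO3²⁻] = α₂ × DIC = 0.0001890 × 3.29 = 0.000622 mmol/L = 0.622 μmol/L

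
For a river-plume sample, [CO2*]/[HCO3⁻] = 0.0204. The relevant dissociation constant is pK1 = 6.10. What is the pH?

pH = 7.79

From K1 = [H⁺][HCO3⁻]/[CO2*]:  pH = pK1 − log₁₀([CO2*]/[HCO3⁻])
log₁₀(0.0204) = -1.690
pH = 6.10 − (-1.690) = 7.79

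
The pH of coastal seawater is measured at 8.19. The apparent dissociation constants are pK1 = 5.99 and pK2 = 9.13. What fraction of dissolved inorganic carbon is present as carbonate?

α₂ = 1 / (1 + [H⁺]/K2 + [H⁺]²/(K1K2)) = 1 / (1 + 10^+0.94 + 10^-1.26)
   = 1 / (1 + 8.7096 + 0.054954) = 1/9.7646 = 0.1024

α₂ = 0.102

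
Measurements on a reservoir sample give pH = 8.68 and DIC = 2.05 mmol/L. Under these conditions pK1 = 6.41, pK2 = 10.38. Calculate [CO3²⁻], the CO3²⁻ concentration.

[CO3²⁻] = 0.0399 mmol/L

α₂ = 1 / (1 + [H⁺]/K2 + [H⁺]²/(K1K2)) = 1 / (1 + 10^+1.70 + 10^-0.57)
   = 1 / (1 + 50.119 + 0.26915) = 1/51.388 = 0.01946
[CO3²⁻] = α₂ × DIC = 0.01946 × 2.05 = 0.0399 mmol/L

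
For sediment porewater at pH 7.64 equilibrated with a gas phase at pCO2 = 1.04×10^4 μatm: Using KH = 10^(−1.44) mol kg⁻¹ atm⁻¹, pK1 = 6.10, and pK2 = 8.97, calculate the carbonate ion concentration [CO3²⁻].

[CO3²⁻] = 0.612 mmol/kg

[CO2*] = KH · pCO2 = 10^(−1.44) × 1.04×10^4×10^-6 = 3.776×10^-4 mol/kg
α₀ = 1/(1 + K1/[H⁺] + K1K2/[H⁺]²) = 1/(1 + 10^+1.54 + 10^+0.21) = 0.02681
DIC = [CO2*]/α₀ = 3.776×10^-4 / 0.02681 = 14.08 mmol/kg
[CO3²⁻] = α₂·DIC; α₂ = 0.04349, so [CO3²⁻] = 0.04349 × 14.08 = 0.612 mmol/kg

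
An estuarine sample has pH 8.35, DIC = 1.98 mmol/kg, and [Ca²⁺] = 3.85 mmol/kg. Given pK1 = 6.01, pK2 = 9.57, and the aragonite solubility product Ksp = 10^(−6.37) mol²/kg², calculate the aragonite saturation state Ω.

α₂ = 1 / (1 + [H⁺]/K2 + [H⁺]²/(K1K2)) = 1 / (1 + 10^+1.22 + 10^-1.12)
   = 1 / (1 + 16.596 + 0.075858) = 1/17.672 = 0.05659
[CO3²⁻] = α₂ × DIC = 0.05659 × 1.98 = 0.1120 mmol/kg
Ksp = 10^(−6.37) = 4.266×10^-7
Ω = [Ca²⁺][CO3²⁻]/Ksp = (3.85×10^-3)(1.120×10^-4) / 4.266×10^-7 = 1.01

Ω = 1.01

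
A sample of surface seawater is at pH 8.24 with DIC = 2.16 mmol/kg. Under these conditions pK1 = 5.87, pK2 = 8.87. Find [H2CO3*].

[CO2*] = 7.44 μmol/kg

α₀ = 1 / (1 + K1/[H⁺] + K1K2/[H⁺]²) = 1 / (1 + 10^+2.37 + 10^+1.74)
   = 1 / (1 + 234.42 + 54.954) = 1/290.38 = 0.003444
[CO2*] = α₀ × DIC = 0.003444 × 2.16 = 0.00744 mmol/kg = 7.44 μmol/kg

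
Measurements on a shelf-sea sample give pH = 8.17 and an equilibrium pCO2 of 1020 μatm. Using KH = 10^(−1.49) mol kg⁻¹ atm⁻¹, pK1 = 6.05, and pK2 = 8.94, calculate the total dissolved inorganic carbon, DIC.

[CO2*] = KH · pCO2 = 10^(−1.49) × 1020×10^-6 = 3.301×10^-5 mol/kg
α₀ = 1/(1 + K1/[H⁺] + K1K2/[H⁺]²) = 1/(1 + 10^+2.12 + 10^+1.35) = 0.006443
DIC = [CO2*]/α₀ = 3.301×10^-5 / 0.006443 = 5.12 mmol/kg

DIC = 5.12 mmol/kg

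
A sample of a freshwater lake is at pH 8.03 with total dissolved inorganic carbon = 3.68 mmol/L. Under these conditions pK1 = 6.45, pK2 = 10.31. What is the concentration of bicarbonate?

α₁ = 1 / (1 + [H⁺]/K1 + K2/[H⁺]) = 1 / (1 + 10^-1.58 + 10^-2.28)
   = 1 / (1 + 0.026303 + 0.0052481) = 1/1.0316 = 0.9694
[HCO3⁻] = α₁ × DIC = 0.9694 × 3.68 = 3.57 mmol/L

[HCO3⁻] = 3.57 mmol/L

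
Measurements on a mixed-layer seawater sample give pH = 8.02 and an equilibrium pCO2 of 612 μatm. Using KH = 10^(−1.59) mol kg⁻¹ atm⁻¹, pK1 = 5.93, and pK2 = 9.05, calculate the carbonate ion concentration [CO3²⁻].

[CO2*] = KH · pCO2 = 10^(−1.59) × 612×10^-6 = 1.573×10^-5 mol/kg
α₀ = 1/(1 + K1/[H⁺] + K1K2/[H⁺]²) = 1/(1 + 10^+2.09 + 10^+1.06) = 0.007380
DIC = [CO2*]/α₀ = 1.573×10^-5 / 0.007380 = 2.132 mmol/kg
[CO3²⁻] = α₂·DIC; α₂ = 0.08473, so [CO3²⁻] = 0.08473 × 2.132 = 0.181 mmol/kg

[CO3²⁻] = 0.181 mmol/kg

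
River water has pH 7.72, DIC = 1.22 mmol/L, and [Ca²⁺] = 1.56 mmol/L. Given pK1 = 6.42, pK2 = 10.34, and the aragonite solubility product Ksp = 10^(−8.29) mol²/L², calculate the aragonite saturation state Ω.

Ω = 0.846

α₂ = 1 / (1 + [H⁺]/K2 + [H⁺]²/(K1K2)) = 1 / (1 + 10^+2.62 + 10^+1.32)
   = 1 / (1 + 416.87 + 20.893) = 1/438.76 = 0.002279
[CO3²⁻] = α₂ × DIC = 0.002279 × 1.22 = 0.002781 mmol/L = 2.781 μmol/L
Ksp = 10^(−8.29) = 5.129×10^-9
Ω = [Ca²⁺][CO3²⁻]/Ksp = (1.56×10^-3)(2.781×10^-6) / 5.129×10^-9 = 0.846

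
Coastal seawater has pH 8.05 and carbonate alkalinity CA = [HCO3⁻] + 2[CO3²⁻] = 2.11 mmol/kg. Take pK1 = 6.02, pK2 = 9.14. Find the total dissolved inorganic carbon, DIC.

CA = [HCO3⁻] + 2[CO3²⁻] = (α₁ + 2α₂)·DIC
At pH 8.05: [H⁺]/K1 = 10^-2.03 = 0.0093325, K2/[H⁺] = 10^-1.09 = 0.081283
α₁ = 1/(1 + 0.0093325 + 0.081283) = 1/1.0906 = 0.9169; α₂ = α₁·K2/[H⁺] = 0.07453
α₁ + 2α₂ = 1.0660
DIC = CA / (α₁ + 2α₂) = 2.11 / 1.0660 = 1.98 mmol/kg

DIC = 1.98 mmol/kg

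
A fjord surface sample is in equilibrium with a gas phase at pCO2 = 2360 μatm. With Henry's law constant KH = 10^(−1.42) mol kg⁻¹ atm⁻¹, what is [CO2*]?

[CO2*] = 89.7 μmol/kg

KH = 10^(−1.42) = 3.802×10^-2 mol kg⁻¹ atm⁻¹
[CO2*] = KH · pCO2 = 3.802×10^-2 × 2360×10^-6 atm = 8.97×10^-5 mol/kg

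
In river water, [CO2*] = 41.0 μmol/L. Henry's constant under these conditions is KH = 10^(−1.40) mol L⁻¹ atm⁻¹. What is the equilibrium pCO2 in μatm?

KH = 10^(−1.40) = 3.981×10^-2 mol L⁻¹ atm⁻¹
pCO2 = [CO2*]/KH = 41.0×10^-6 / 3.981×10^-2 = 1.03×10^-3 atm = 1030 μatm

pCO2 = 1030 μatm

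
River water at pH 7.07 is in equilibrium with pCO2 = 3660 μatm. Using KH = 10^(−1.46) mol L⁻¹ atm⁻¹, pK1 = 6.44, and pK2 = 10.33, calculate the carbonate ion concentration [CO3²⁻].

[CO3²⁻] = 0.297 μmol/L

[CO2*] = KH · pCO2 = 10^(−1.46) × 3660×10^-6 = 1.269×10^-4 mol/L
α₀ = 1/(1 + K1/[H⁺] + K1K2/[H⁺]²) = 1/(1 + 10^+0.63 + 10^-2.63) = 0.1898
DIC = [CO2*]/α₀ = 1.269×10^-4 / 0.1898 = 0.6686 mmol/L
[CO3²⁻] = α₂·DIC; α₂ = 0.0004450, so [CO3²⁻] = 0.0004450 × 0.6686 = 0.000297 mmol/L = 0.297 μmol/L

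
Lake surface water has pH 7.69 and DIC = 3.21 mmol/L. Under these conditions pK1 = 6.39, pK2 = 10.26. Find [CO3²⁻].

α₂ = 1 / (1 + [H⁺]/K2 + [H⁺]²/(K1K2)) = 1 / (1 + 10^+2.57 + 10^+1.27)
   = 1 / (1 + 371.54 + 18.621) = 1/391.16 = 0.002557
[CO3²⁻] = α₂ × DIC = 0.002557 × 3.21 = 0.00821 mmol/L = 8.21 μmol/L

[CO3²⁻] = 8.21 μmol/L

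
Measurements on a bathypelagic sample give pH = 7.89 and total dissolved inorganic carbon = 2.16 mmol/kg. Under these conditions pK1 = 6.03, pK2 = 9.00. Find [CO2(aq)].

α₀ = 1 / (1 + K1/[H⁺] + K1K2/[H⁺]²) = 1 / (1 + 10^+1.86 + 10^+0.75)
   = 1 / (1 + 72.444 + 5.6234) = 1/79.067 = 0.01265
[CO2*] = α₀ × DIC = 0.01265 × 2.16 = 0.0273 mmol/kg

[CO2*] = 0.0273 mmol/kg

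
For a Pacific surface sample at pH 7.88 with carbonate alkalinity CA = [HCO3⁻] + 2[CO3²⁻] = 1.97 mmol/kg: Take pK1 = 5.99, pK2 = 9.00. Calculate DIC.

DIC = 1.86 mmol/kg

CA = [HCO3⁻] + 2[CO3²⁻] = (α₁ + 2α₂)·DIC
At pH 7.88: [H⁺]/K1 = 10^-1.89 = 0.012882, K2/[H⁺] = 10^-1.12 = 0.075858
α₁ = 1/(1 + 0.012882 + 0.075858) = 1/1.0887 = 0.9185; α₂ = α₁·K2/[H⁺] = 0.06967
α₁ + 2α₂ = 1.0578
DIC = CA / (α₁ + 2α₂) = 1.97 / 1.0578 = 1.86 mmol/kg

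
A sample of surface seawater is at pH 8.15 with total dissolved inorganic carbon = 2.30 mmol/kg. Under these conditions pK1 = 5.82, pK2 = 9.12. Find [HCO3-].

α₁ = 1 / (1 + [H⁺]/K1 + K2/[H⁺]) = 1 / (1 + 10^-2.33 + 10^-0.97)
   = 1 / (1 + 0.0046774 + 0.10715) = 1/1.1118 = 0.8994
[HCO3⁻] = α₁ × DIC = 0.8994 × 2.30 = 2.07 mmol/kg

[HCO3⁻] = 2.07 mmol/kg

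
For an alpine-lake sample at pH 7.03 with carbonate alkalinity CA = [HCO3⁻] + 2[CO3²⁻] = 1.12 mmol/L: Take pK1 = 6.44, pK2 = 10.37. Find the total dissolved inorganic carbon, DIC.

DIC = 1.41 mmol/L

CA = [HCO3⁻] + 2[CO3²⁻] = (α₁ + 2α₂)·DIC
At pH 7.03: [H⁺]/K1 = 10^-0.59 = 0.25704, K2/[H⁺] = 10^-3.34 = 0.00045709
α₁ = 1/(1 + 0.25704 + 0.00045709) = 1/1.2575 = 0.7952; α₂ = α₁·K2/[H⁺] = 0.0003635
α₁ + 2α₂ = 0.7960
DIC = CA / (α₁ + 2α₂) = 1.12 / 0.7960 = 1.41 mmol/L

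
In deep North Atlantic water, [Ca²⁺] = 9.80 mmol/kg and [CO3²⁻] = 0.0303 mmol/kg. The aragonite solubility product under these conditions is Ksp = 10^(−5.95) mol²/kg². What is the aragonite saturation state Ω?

Ksp = 10^(−5.95) = 1.122×10^-6
Ω = [Ca²⁺][CO3²⁻]/Ksp = (9.80×10^-3)(0.0303×10^-3) / 1.122×10^-6 = 0.265

Ω = 0.265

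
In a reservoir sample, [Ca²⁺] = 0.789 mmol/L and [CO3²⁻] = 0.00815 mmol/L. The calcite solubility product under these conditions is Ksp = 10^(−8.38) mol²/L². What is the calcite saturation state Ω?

Ω = 1.54

Ksp = 10^(−8.38) = 4.169×10^-9
Ω = [Ca²⁺][CO3²⁻]/Ksp = (0.789×10^-3)(0.00815×10^-3) / 4.169×10^-9 = 1.54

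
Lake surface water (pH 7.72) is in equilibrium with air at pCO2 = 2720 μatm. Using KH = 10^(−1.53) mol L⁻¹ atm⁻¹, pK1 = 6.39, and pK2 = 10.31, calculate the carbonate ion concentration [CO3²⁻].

[CO2*] = KH · pCO2 = 10^(−1.53) × 2720×10^-6 = 8.027×10^-5 mol/L
α₀ = 1/(1 + K1/[H⁺] + K1K2/[H⁺]²) = 1/(1 + 10^+1.33 + 10^-1.26) = 0.04457
DIC = [CO2*]/α₀ = 8.027×10^-5 / 0.04457 = 1.801 mmol/L
[CO3²⁻] = α₂·DIC; α₂ = 0.002450, so [CO3²⁻] = 0.002450 × 1.801 = 0.00441 mmol/L = 4.41 μmol/L

[CO3²⁻] = 4.41 μmol/L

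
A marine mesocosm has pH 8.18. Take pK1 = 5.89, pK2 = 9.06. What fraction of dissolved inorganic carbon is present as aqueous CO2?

α₀ = 1 / (1 + K1/[H⁺] + K1K2/[H⁺]²) = 1 / (1 + 10^+2.29 + 10^+1.41)
   = 1 / (1 + 194.98 + 25.704) = 1/221.69 = 0.004511

α₀ = 0.00451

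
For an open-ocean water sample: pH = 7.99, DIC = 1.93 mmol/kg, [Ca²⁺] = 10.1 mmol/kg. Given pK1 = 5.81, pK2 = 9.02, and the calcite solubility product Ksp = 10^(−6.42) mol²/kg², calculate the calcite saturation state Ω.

Ω = 4.35

α₂ = 1 / (1 + [H⁺]/K2 + [H⁺]²/(K1K2)) = 1 / (1 + 10^+1.03 + 10^-1.15)
   = 1 / (1 + 10.715 + 0.070795) = 1/11.786 = 0.08485
[CO3²⁻] = α₂ × DIC = 0.08485 × 1.93 = 0.1638 mmol/kg
Ksp = 10^(−6.42) = 3.802×10^-7
Ω = [Ca²⁺][CO3²⁻]/Ksp = (10.1×10^-3)(1.638×10^-4) / 3.802×10^-7 = 4.35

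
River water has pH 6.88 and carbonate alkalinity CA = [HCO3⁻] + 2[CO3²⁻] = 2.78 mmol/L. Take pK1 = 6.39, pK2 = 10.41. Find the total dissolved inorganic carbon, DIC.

DIC = 3.68 mmol/L

CA = [HCO3⁻] + 2[CO3²⁻] = (α₁ + 2α₂)·DIC
At pH 6.88: [H⁺]/K1 = 10^-0.49 = 0.32359, K2/[H⁺] = 10^-3.53 = 0.00029512
α₁ = 1/(1 + 0.32359 + 0.00029512) = 1/1.3239 = 0.7554; α₂ = α₁·K2/[H⁺] = 0.0002229
α₁ + 2α₂ = 0.7558
DIC = CA / (α₁ + 2α₂) = 2.78 / 0.7558 = 3.68 mmol/L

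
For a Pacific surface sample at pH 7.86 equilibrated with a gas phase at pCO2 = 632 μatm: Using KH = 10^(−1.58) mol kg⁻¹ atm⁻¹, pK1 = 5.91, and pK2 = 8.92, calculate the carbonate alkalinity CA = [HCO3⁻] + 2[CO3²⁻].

CA = 1.74 mmol/kg

[CO2*] = KH · pCO2 = 10^(−1.58) × 632×10^-6 = 1.662×10^-5 mol/kg
α₀ = 1/(1 + K1/[H⁺] + K1K2/[H⁺]²) = 1/(1 + 10^+1.95 + 10^+0.89) = 0.01022
DIC = [CO2*]/α₀ = 1.662×10^-5 / 0.01022 = 1.627 mmol/kg
CA = (α₁ + 2α₂)·DIC = (0.9105 + 2×0.07930) × 1.627 = 1.74 mmol/kg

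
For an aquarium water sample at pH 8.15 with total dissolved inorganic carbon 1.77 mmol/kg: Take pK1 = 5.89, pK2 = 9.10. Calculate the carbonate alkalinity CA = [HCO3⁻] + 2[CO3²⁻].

CA = [HCO3⁻] + 2[CO3²⁻] = (α₁ + 2α₂)·DIC
At pH 8.15: [H⁺]/K1 = 10^-2.26 = 0.0054954, K2/[H⁺] = 10^-0.95 = 0.11220
α₁ = 1/(1 + 0.0054954 + 0.11220) = 1/1.1177 = 0.8947; α₂ = α₁·K2/[H⁺] = 0.1004
α₁ + 2α₂ = 1.0955
CA = 1.0955 × 1.77 = 1.94 mmol/kg

CA = 1.94 mmol/kg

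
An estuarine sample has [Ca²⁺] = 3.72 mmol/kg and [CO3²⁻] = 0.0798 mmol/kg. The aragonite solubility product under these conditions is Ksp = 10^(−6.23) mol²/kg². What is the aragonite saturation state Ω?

Ω = 0.504

Ksp = 10^(−6.23) = 5.888×10^-7
Ω = [Ca²⁺][CO3²⁻]/Ksp = (3.72×10^-3)(0.0798×10^-3) / 5.888×10^-7 = 0.504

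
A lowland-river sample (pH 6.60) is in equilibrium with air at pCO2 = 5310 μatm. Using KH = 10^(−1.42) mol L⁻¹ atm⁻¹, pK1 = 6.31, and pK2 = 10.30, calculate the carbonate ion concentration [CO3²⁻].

[CO2*] = KH · pCO2 = 10^(−1.42) × 5310×10^-6 = 2.019×10^-4 mol/L
α₀ = 1/(1 + K1/[H⁺] + K1K2/[H⁺]²) = 1/(1 + 10^+0.29 + 10^-3.41) = 0.3390
DIC = [CO2*]/α₀ = 2.019×10^-4 / 0.3390 = 0.5956 mmol/L
[CO3²⁻] = α₂·DIC; α₂ = 0.0001319, so [CO3²⁻] = 0.0001319 × 0.5956 = 7.85×10^-5 mmol/L = 0.0785 μmol/L

[CO3²⁻] = 0.0785 μmol/L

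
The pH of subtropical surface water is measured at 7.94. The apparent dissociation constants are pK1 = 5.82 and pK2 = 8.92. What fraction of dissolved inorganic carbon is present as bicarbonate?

α₁ = 0.899

α₁ = 1 / (1 + [H⁺]/K1 + K2/[H⁺]) = 1 / (1 + 10^-2.12 + 10^-0.98)
   = 1 / (1 + 0.0075858 + 0.10471) = 1/1.1123 = 0.8990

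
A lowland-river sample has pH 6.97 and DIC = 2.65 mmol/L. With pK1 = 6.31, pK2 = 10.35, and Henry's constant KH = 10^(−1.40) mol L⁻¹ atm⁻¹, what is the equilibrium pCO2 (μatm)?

pCO2 = 1.19×10^4 μatm

α₀ = 1 / (1 + K1/[H⁺] + K1K2/[H⁺]²) = 1 / (1 + 10^+0.66 + 10^-2.72)
   = 1 / (1 + 4.5709 + 0.0019055) = 1/5.5728 = 0.1794
[CO2*] = α₀ × DIC = 0.1794 × 2.65 = 0.4755 mmol/L
pCO2 = [CO2*]/KH = 4.755×10^-4 / 3.981×10^-2 = 1.19×10^4 μatm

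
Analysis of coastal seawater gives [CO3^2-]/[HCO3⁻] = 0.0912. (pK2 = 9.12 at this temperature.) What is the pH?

pH = 8.08

From K2 = [H⁺][CO3^2-]/[HCO3⁻]:  pH = pK2 + log₁₀([CO3^2-]/[HCO3⁻])
log₁₀(0.0912) = -1.040
pH = 9.12 + (-1.040) = 8.08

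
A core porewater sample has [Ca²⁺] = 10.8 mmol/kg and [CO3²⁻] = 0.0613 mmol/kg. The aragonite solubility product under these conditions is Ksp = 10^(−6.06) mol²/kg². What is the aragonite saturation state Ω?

Ksp = 10^(−6.06) = 8.710×10^-7
Ω = [Ca²⁺][CO3²⁻]/Ksp = (10.8×10^-3)(0.0613×10^-3) / 8.710×10^-7 = 0.760

Ω = 0.760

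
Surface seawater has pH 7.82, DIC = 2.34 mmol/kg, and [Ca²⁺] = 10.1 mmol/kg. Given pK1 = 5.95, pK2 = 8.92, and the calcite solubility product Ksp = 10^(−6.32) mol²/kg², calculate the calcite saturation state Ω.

Ω = 3.59

α₂ = 1 / (1 + [H⁺]/K2 + [H⁺]²/(K1K2)) = 1 / (1 + 10^+1.10 + 10^-0.77)
   = 1 / (1 + 12.589 + 0.16982) = 1/13.759 = 0.07268
[CO3²⁻] = α₂ × DIC = 0.07268 × 2.34 = 0.1701 mmol/kg
Ksp = 10^(−6.32) = 4.786×10^-7
Ω = [Ca²⁺][CO3²⁻]/Ksp = (10.1×10^-3)(1.701×10^-4) / 4.786×10^-7 = 3.59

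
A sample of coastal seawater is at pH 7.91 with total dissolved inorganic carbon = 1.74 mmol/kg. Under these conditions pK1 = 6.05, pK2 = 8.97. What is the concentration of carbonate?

[CO3²⁻] = 0.138 mmol/kg

α₂ = 1 / (1 + [H⁺]/K2 + [H⁺]²/(K1K2)) = 1 / (1 + 10^+1.06 + 10^-0.80)
   = 1 / (1 + 11.482 + 0.15849) = 1/12.640 = 0.07911
[CO3²⁻] = α₂ × DIC = 0.07911 × 1.74 = 0.138 mmol/kg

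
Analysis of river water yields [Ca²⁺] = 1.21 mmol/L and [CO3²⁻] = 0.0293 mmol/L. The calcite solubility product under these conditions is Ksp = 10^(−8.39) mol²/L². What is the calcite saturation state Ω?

Ω = 8.70

Ksp = 10^(−8.39) = 4.074×10^-9
Ω = [Ca²⁺][CO3²⁻]/Ksp = (1.21×10^-3)(0.0293×10^-3) / 4.074×10^-9 = 8.70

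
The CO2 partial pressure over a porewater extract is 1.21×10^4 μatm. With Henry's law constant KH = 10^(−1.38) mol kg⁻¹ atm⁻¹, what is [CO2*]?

KH = 10^(−1.38) = 4.169×10^-2 mol kg⁻¹ atm⁻¹
[CO2*] = KH · pCO2 = 4.169×10^-2 × 1.21×10^4×10^-6 atm = 5.04×10^-4 mol/kg

[CO2*] = 504 μmol/kg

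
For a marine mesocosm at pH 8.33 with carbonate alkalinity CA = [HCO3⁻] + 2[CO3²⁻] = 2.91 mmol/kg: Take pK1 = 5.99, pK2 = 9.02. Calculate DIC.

DIC = 2.50 mmol/kg

CA = [HCO3⁻] + 2[CO3²⁻] = (α₁ + 2α₂)·DIC
At pH 8.33: [H⁺]/K1 = 10^-2.34 = 0.0045709, K2/[H⁺] = 10^-0.69 = 0.20417
α₁ = 1/(1 + 0.0045709 + 0.20417) = 1/1.2087 = 0.8273; α₂ = α₁·K2/[H⁺] = 0.1689
α₁ + 2α₂ = 1.1651
DIC = CA / (α₁ + 2α₂) = 2.91 / 1.1651 = 2.50 mmol/kg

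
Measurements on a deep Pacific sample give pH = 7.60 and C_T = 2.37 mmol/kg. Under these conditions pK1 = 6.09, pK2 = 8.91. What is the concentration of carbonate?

[CO3²⁻] = 0.107 mmol/kg

α₂ = 1 / (1 + [H⁺]/K2 + [H⁺]²/(K1K2)) = 1 / (1 + 10^+1.31 + 10^-0.20)
   = 1 / (1 + 20.417 + 0.63096) = 1/22.048 = 0.04535
[CO3²⁻] = α₂ × DIC = 0.04535 × 2.37 = 0.107 mmol/kg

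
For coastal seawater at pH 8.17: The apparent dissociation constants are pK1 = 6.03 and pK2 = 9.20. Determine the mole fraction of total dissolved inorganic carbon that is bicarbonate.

α₁ = 1 / (1 + [H⁺]/K1 + K2/[H⁺]) = 1 / (1 + 10^-2.14 + 10^-1.03)
   = 1 / (1 + 0.0072444 + 0.093325) = 1/1.1006 = 0.9086

α₁ = 0.909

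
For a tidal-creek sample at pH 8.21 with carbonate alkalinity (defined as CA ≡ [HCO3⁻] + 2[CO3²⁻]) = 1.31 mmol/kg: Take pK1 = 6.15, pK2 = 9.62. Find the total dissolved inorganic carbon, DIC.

CA = [HCO3⁻] + 2[CO3²⁻] = (α₁ + 2α₂)·DIC
At pH 8.21: [H⁺]/K1 = 10^-2.06 = 0.0087096, K2/[H⁺] = 10^-1.41 = 0.038905
α₁ = 1/(1 + 0.0087096 + 0.038905) = 1/1.0476 = 0.9545; α₂ = α₁·K2/[H⁺] = 0.03714
α₁ + 2α₂ = 1.0288
DIC = CA / (α₁ + 2α₂) = 1.31 / 1.0288 = 1.27 mmol/kg

DIC = 1.27 mmol/kg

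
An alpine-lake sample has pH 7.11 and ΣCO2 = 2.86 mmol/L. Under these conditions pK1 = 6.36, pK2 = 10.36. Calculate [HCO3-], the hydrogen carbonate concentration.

α₁ = 1 / (1 + [H⁺]/K1 + K2/[H⁺]) = 1 / (1 + 10^-0.75 + 10^-3.25)
   = 1 / (1 + 0.17783 + 0.00056234) = 1/1.1784 = 0.8486
[HCO3⁻] = α₁ × DIC = 0.8486 × 2.86 = 2.43 mmol/L

[HCO3⁻] = 2.43 mmol/L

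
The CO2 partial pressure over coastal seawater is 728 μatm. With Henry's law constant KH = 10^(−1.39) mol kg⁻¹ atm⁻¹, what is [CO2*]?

KH = 10^(−1.39) = 4.074×10^-2 mol kg⁻¹ atm⁻¹
[CO2*] = KH · pCO2 = 4.074×10^-2 × 728×10^-6 atm = 2.97×10^-5 mol/kg

[CO2*] = 29.7 μmol/kg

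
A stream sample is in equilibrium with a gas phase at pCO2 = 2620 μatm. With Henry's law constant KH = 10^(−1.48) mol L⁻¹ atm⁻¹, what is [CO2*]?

KH = 10^(−1.48) = 3.311×10^-2 mol L⁻¹ atm⁻¹
[CO2*] = KH · pCO2 = 3.311×10^-2 × 2620×10^-6 atm = 8.68×10^-5 mol/L

[CO2*] = 86.8 μmol/L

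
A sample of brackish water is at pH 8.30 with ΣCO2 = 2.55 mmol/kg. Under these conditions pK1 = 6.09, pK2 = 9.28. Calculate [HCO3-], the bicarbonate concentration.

α₁ = 1 / (1 + [H⁺]/K1 + K2/[H⁺]) = 1 / (1 + 10^-2.21 + 10^-0.98)
   = 1 / (1 + 0.0061660 + 0.10471) = 1/1.1109 = 0.9002
[HCO3⁻] = α₁ × DIC = 0.9002 × 2.55 = 2.30 mmol/kg

[HCO3⁻] = 2.30 mmol/kg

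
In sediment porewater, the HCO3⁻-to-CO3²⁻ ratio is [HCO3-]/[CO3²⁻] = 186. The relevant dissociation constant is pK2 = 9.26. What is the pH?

pH = 6.99

From K2 = [H⁺][CO3²⁻]/[HCO3-]:  pH = pK2 − log₁₀([HCO3-]/[CO3²⁻])
log₁₀(186) = +2.270
pH = 9.26 − (+2.270) = 6.99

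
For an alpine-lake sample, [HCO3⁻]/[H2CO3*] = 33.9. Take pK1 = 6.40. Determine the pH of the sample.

From K1 = [H⁺][HCO3⁻]/[H2CO3*]:  pH = pK1 + log₁₀([HCO3⁻]/[H2CO3*])
log₁₀(33.9) = +1.530
pH = 6.40 + (+1.530) = 7.93

pH = 7.93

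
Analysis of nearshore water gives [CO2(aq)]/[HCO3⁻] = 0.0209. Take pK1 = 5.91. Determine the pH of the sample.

pH = 7.59

From K1 = [H⁺][HCO3⁻]/[CO2(aq)]:  pH = pK1 − log₁₀([CO2(aq)]/[HCO3⁻])
log₁₀(0.0209) = -1.680
pH = 5.91 − (-1.680) = 7.59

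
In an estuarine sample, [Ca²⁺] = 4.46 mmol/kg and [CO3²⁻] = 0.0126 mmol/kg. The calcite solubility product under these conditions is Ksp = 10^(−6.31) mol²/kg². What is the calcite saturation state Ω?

Ω = 0.115

Ksp = 10^(−6.31) = 4.898×10^-7
Ω = [Ca²⁺][CO3²⁻]/Ksp = (4.46×10^-3)(0.0126×10^-3) / 4.898×10^-7 = 0.115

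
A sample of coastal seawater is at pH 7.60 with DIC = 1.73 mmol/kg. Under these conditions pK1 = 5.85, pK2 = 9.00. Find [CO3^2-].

α₂ = 1 / (1 + [H⁺]/K2 + [H⁺]²/(K1K2)) = 1 / (1 + 10^+1.40 + 10^-0.35)
   = 1 / (1 + 25.119 + 0.44668) = 1/26.566 = 0.03764
[CO3²⁻] = α₂ × DIC = 0.03764 × 1.73 = 0.0651 mmol/kg

[CO3²⁻] = 0.0651 mmol/kg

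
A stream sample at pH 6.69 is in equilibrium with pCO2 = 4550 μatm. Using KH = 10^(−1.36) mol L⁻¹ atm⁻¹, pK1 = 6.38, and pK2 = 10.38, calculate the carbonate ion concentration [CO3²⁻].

[CO2*] = KH · pCO2 = 10^(−1.36) × 4550×10^-6 = 1.986×10^-4 mol/L
α₀ = 1/(1 + K1/[H⁺] + K1K2/[H⁺]²) = 1/(1 + 10^+0.31 + 10^-3.38) = 0.3287
DIC = [CO2*]/α₀ = 1.986×10^-4 / 0.3287 = 0.6042 mmol/L
[CO3²⁻] = α₂·DIC; α₂ = 0.0001370, so [CO3²⁻] = 0.0001370 × 0.6042 = 8.28×10^-5 mmol/L = 0.0828 μmol/L

[CO3²⁻] = 0.0828 μmol/L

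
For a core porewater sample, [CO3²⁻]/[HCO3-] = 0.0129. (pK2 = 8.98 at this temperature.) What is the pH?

From K2 = [H⁺][CO3²⁻]/[HCO3-]:  pH = pK2 + log₁₀([CO3²⁻]/[HCO3-])
log₁₀(0.0129) = -1.889
pH = 8.98 + (-1.889) = 7.09

pH = 7.09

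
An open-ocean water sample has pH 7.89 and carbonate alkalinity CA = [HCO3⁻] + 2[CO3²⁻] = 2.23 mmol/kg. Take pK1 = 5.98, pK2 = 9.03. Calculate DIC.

DIC = 2.11 mmol/kg

CA = [HCO3⁻] + 2[CO3²⁻] = (α₁ + 2α₂)·DIC
At pH 7.89: [H⁺]/K1 = 10^-1.91 = 0.012303, K2/[H⁺] = 10^-1.14 = 0.072444
α₁ = 1/(1 + 0.012303 + 0.072444) = 1/1.0847 = 0.9219; α₂ = α₁·K2/[H⁺] = 0.06678
α₁ + 2α₂ = 1.0554
DIC = CA / (α₁ + 2α₂) = 2.23 / 1.0554 = 2.11 mmol/kg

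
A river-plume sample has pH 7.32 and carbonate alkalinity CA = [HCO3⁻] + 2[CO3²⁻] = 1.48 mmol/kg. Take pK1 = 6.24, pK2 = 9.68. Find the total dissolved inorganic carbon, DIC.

DIC = 1.60 mmol/kg

CA = [HCO3⁻] + 2[CO3²⁻] = (α₁ + 2α₂)·DIC
At pH 7.32: [H⁺]/K1 = 10^-1.08 = 0.083176, K2/[H⁺] = 10^-2.36 = 0.0043652
α₁ = 1/(1 + 0.083176 + 0.0043652) = 1/1.0875 = 0.9195; α₂ = α₁·K2/[H⁺] = 0.004014
α₁ + 2α₂ = 0.9275
DIC = CA / (α₁ + 2α₂) = 1.48 / 0.9275 = 1.60 mmol/kg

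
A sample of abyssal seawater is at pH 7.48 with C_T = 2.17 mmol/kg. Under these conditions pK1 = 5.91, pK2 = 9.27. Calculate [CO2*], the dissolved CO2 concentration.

[CO2*] = 0.0560 mmol/kg

α₀ = 1 / (1 + K1/[H⁺] + K1K2/[H⁺]²) = 1 / (1 + 10^+1.57 + 10^-0.22)
   = 1 / (1 + 37.154 + 0.60256) = 1/38.756 = 0.02580
[CO2*] = α₀ × DIC = 0.02580 × 2.17 = 0.0560 mmol/kg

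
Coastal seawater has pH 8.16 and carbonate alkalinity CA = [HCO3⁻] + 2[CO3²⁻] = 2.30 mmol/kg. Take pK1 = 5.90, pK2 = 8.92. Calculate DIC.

CA = [HCO3⁻] + 2[CO3²⁻] = (α₁ + 2α₂)·DIC
At pH 8.16: [H⁺]/K1 = 10^-2.26 = 0.0054954, K2/[H⁺] = 10^-0.76 = 0.17378
α₁ = 1/(1 + 0.0054954 + 0.17378) = 1/1.1793 = 0.8480; α₂ = α₁·K2/[H⁺] = 0.1474
α₁ + 2α₂ = 1.1427
DIC = CA / (α₁ + 2α₂) = 2.30 / 1.1427 = 2.01 mmol/kg

DIC = 2.01 mmol/kg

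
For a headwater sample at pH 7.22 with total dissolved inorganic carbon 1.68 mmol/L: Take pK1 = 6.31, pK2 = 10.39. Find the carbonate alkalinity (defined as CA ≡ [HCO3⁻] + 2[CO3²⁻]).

CA = [HCO3⁻] + 2[CO3²⁻] = (α₁ + 2α₂)·DIC
At pH 7.22: [H⁺]/K1 = 10^-0.91 = 0.12303, K2/[H⁺] = 10^-3.17 = 0.00067608
α₁ = 1/(1 + 0.12303 + 0.00067608) = 1/1.1237 = 0.8899; α₂ = α₁·K2/[H⁺] = 0.0006017
α₁ + 2α₂ = 0.8911
CA = 0.8911 × 1.68 = 1.50 mmol/L

CA = 1.50 mmol/L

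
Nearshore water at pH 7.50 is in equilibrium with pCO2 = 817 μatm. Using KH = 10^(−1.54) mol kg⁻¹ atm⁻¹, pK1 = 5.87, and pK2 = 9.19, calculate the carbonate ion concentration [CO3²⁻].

[CO2*] = KH · pCO2 = 10^(−1.54) × 817×10^-6 = 2.356×10^-5 mol/kg
α₀ = 1/(1 + K1/[H⁺] + K1K2/[H⁺]²) = 1/(1 + 10^+1.63 + 10^-0.06) = 0.02246
DIC = [CO2*]/α₀ = 2.356×10^-5 / 0.02246 = 1.049 mmol/kg
[CO3²⁻] = α₂·DIC; α₂ = 0.01956, so [CO3²⁻] = 0.01956 × 1.049 = 0.0205 mmol/kg

[CO3²⁻] = 0.0205 mmol/kg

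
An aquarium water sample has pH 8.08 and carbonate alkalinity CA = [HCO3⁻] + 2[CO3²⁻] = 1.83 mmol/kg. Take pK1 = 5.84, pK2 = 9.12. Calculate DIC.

CA = [HCO3⁻] + 2[CO3²⁻] = (α₁ + 2α₂)·DIC
At pH 8.08: [H⁺]/K1 = 10^-2.24 = 0.0057544, K2/[H⁺] = 10^-1.04 = 0.091201
α₁ = 1/(1 + 0.0057544 + 0.091201) = 1/1.0970 = 0.9116; α₂ = α₁·K2/[H⁺] = 0.08314
α₁ + 2α₂ = 1.0779
DIC = CA / (α₁ + 2α₂) = 1.83 / 1.0779 = 1.70 mmol/kg

DIC = 1.70 mmol/kg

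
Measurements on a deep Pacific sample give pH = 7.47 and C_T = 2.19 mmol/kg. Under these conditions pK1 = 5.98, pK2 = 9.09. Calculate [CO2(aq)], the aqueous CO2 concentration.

[CO2*] = 0.0671 mmol/kg

α₀ = 1 / (1 + K1/[H⁺] + K1K2/[H⁺]²) = 1 / (1 + 10^+1.49 + 10^-0.13)
   = 1 / (1 + 30.903 + 0.74131) = 1/32.644 = 0.03063
[CO2*] = α₀ × DIC = 0.03063 × 2.19 = 0.0671 mmol/kg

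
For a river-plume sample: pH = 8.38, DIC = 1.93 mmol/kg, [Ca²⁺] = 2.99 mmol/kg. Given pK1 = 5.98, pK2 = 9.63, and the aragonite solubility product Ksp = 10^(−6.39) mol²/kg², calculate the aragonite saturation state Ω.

Ω = 0.751

α₂ = 1 / (1 + [H⁺]/K2 + [H⁺]²/(K1K2)) = 1 / (1 + 10^+1.25 + 10^-1.15)
   = 1 / (1 + 17.783 + 0.070795) = 1/18.854 = 0.05304
[CO3²⁻] = α₂ × DIC = 0.05304 × 1.93 = 0.1024 mmol/kg
Ksp = 10^(−6.39) = 4.074×10^-7
Ω = [Ca²⁺][CO3²⁻]/Ksp = (2.99×10^-3)(1.024×10^-4) / 4.074×10^-7 = 0.751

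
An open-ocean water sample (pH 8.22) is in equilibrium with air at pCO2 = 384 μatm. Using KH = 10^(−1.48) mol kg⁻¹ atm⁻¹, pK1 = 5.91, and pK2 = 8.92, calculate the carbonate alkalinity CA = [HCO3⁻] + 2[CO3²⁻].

[CO2*] = KH · pCO2 = 10^(−1.48) × 384×10^-6 = 1.272×10^-5 mol/kg
α₀ = 1/(1 + K1/[H⁺] + K1K2/[H⁺]²) = 1/(1 + 10^+2.31 + 10^+1.61) = 0.004066
DIC = [CO2*]/α₀ = 1.272×10^-5 / 0.004066 = 3.127 mmol/kg
CA = (α₁ + 2α₂)·DIC = (0.8303 + 2×0.1657) × 3.127 = 3.63 mmol/kg

CA = 3.63 mmol/kg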